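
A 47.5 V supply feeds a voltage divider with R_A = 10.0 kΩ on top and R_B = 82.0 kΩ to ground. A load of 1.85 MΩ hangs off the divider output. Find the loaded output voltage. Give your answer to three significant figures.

The load sits in parallel with R_B: R_B‖R_L = (82.0 × 1850) / (82.0 + 1850) = 78.52 kΩ.
V_out = 47.5 × 78.52 / (10.0 + 78.52) = 47.5 × 78.52/88.52 = 42.1 V.

V_out ≈ 42.1 V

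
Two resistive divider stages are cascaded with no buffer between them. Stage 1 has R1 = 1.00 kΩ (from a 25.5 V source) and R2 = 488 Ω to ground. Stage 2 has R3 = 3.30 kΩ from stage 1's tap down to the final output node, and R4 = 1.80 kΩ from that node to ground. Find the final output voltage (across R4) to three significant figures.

Stage 2 presents R3+R4 = 5100 Ω as a load on stage 1's tap.
Stage 1's lower leg becomes R2‖(R3+R4) = 445.4 Ω, so V_mid = 25.5 × 445.4/1445 = 7.858 V.
Stage 2 is itself unloaded: V_out = V_mid × R4/(R3+R4) = 7.858 × 1800/5100 = 2.77 V.

V_out ≈ 2.77 V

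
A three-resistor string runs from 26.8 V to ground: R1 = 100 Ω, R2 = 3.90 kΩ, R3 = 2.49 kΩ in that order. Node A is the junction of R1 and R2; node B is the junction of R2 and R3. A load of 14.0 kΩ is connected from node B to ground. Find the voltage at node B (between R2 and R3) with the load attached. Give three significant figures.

V ≈ 9.27 V

At node B, R3 is in parallel with the load: R3‖R_L = 2114 Ω.
Below node A the resistance is R2 + (R3‖R_L) = 6014 Ω, so V_A = 26.8 × 6014/6114 = 26.36 V.
Then V_B = V_A × (R3‖R_L)/(R2 + R3‖R_L) = 26.36 × 2114/6014 = 9.27 V.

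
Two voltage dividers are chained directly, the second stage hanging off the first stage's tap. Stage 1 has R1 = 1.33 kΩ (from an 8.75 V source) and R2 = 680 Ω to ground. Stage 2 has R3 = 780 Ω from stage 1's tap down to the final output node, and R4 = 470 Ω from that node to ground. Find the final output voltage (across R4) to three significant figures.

Stage 2 presents R3+R4 = 1250 Ω as a load on stage 1's tap.
Stage 1's lower leg becomes R2‖(R3+R4) = 440.4 Ω, so V_mid = 8.75 × 440.4/1770 = 2.177 V.
Stage 2 is itself unloaded: V_out = V_mid × R4/(R3+R4) = 2.177 × 470/1250 = 0.818 V.

V_out ≈ 0.818 V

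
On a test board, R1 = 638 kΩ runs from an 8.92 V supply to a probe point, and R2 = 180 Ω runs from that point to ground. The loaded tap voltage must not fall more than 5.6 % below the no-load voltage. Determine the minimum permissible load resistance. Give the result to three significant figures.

R_L(min) ≈ 3.03 kΩ

Output resistance R_th = R1‖R2 = (638000 × 180)/638200 = 179.9 Ω.
The fractional drop is R_th/(R_th + R_L); requiring this ≤ 0.0560 gives R_L ≥ R_th(1/0.0560 − 1) = 179.9 × 16.86 = 3.03 kΩ.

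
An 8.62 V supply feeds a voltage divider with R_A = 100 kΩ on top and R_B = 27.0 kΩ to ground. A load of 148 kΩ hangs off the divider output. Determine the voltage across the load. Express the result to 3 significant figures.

V_out ≈ 1.60 V

The load sits in parallel with R_B: R_B‖R_L = (27.0 × 148) / (27.0 + 148) = 22.83 kΩ.
V_out = 8.62 × 22.83 / (100 + 22.83) = 8.62 × 22.83/122.8 = 1.60 V.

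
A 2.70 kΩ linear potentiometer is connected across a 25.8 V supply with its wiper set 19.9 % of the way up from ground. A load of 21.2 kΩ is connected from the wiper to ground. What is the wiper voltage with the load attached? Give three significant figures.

V ≈ 5.03 V

The wiper splits the pot into (1−α)R = 2163 Ω above and αR = 537.3 Ω below.
Lower section ‖ load = 524.0 Ω.
V_wiper = 25.8 × 524.0/(2163 + 524.0) = 5.03 V.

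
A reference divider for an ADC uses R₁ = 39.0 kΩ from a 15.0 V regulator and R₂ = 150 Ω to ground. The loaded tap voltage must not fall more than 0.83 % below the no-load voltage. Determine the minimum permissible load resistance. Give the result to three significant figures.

Output resistance R_th = R₁‖R₂ = (39000 × 150)/39150 = 149.4 Ω.
The fractional drop is R_th/(R_th + R_L); requiring this ≤ 0.00830 gives R_L ≥ R_th(1/0.00830 − 1) = 149.4 × 119.5 = 17.9 kΩ.

R_L(min) ≈ 17.9 kΩ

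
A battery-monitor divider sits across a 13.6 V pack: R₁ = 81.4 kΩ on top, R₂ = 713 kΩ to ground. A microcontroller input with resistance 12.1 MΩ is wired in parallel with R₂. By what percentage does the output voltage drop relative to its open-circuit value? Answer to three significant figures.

The divider's output (Thévenin) resistance is R₁‖R₂ = 73.06 kΩ.
Fractional drop under load = R_th/(R_th + R_L) = 73.06 / (73.06 + 12100) = 0.006002.
So the output falls by 0.600 %.

0.600 %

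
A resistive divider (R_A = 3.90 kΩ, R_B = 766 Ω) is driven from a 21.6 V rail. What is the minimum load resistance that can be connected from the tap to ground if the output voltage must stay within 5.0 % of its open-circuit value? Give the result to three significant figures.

Output resistance R_th = R_A‖R_B = (3900 × 766)/4666 = 640.2 Ω.
The fractional drop is R_th/(R_th + R_L); requiring this ≤ 0.0500 gives R_L ≥ R_th(1/0.0500 − 1) = 640.2 × 19.00 = 12.2 kΩ.

R_L(min) ≈ 12.2 kΩ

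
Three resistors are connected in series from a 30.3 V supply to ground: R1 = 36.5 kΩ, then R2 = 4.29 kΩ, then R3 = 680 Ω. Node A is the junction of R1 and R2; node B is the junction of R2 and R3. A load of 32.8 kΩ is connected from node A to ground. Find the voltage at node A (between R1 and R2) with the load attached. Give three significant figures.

Below node A the series string R2+R3 = 4970 Ω sits in parallel with the 32800 Ω load: 4316 Ω.
V_A = 30.3 × 4316/(36500 + 4316) = 3.20 V.

V ≈ 3.20 V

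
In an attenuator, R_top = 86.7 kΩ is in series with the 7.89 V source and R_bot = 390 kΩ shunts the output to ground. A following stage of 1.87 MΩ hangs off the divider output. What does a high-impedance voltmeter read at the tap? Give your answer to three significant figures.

The load sits in parallel with R_bot: R_bot‖R_L = (390 × 1870) / (390 + 1870) = 322.7 kΩ.
V_out = 7.89 × 322.7 / (86.7 + 322.7) = 7.89 × 322.7/409.4 = 6.22 V.

V_out ≈ 6.22 V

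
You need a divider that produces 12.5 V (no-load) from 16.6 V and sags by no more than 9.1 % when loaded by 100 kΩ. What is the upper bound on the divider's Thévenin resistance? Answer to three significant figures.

Loading drop = R_th/(R_th + R_L) ≤ 0.0910, so R_th ≤ R_L · ε/(1−ε) = 100 kΩ × 0.0910/0.9090 = 10.0 kΩ.

R_th ≤ 10.0 kΩ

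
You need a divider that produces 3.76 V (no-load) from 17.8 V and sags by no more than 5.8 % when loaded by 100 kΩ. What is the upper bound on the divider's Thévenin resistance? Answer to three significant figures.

R_th ≤ 6.16 kΩ

Loading drop = R_th/(R_th + R_L) ≤ 0.0580, so R_th ≤ R_L · ε/(1−ε) = 100 kΩ × 0.0580/0.9420 = 6.16 kΩ.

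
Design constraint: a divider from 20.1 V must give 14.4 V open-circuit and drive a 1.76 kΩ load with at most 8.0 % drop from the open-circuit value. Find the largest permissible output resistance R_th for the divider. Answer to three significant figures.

R_th ≤ 153 Ω

Loading drop = R_th/(R_th + R_L) ≤ 0.0800, so R_th ≤ R_L · ε/(1−ε) = 1.76 kΩ × 0.0800/0.9200 = 153 Ω.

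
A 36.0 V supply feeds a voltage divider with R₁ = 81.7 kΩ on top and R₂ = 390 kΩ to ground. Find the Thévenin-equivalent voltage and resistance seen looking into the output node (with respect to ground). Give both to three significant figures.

V_th = 29.8 V, R_th = 67.5 kΩ

V_th is the open-circuit tap voltage: 36.0 × 390/(81.7 + 390) = 29.8 V.
With the supply zeroed, R₁ and R₂ appear in parallel from the tap: R_th = R₁‖R₂ = (81.7 × 390)/471.7 = 67.5 kΩ.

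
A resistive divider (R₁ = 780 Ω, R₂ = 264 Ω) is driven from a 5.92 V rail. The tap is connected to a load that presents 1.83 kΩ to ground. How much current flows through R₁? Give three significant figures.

R₂‖R_L = 230.7 Ω, so the source sees R₁ + R₂‖R_L = 1011 Ω.
I = 5.92 V / 1011 Ω = 5.86 mA.

I ≈ 5.86 mA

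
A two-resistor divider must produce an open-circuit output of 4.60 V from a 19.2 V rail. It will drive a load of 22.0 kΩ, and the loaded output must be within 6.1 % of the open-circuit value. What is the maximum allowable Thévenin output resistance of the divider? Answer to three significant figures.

Loading drop = R_th/(R_th + R_L) ≤ 0.0610, so R_th ≤ R_L · ε/(1−ε) = 22.0 kΩ × 0.0610/0.9390 = 1.43 kΩ.
(Any R1, R2 with R2/(R1+R2) = 0.240 and R1‖R2 ≤ 1.43 kΩ will meet the spec.)

R_th ≤ 1.43 kΩ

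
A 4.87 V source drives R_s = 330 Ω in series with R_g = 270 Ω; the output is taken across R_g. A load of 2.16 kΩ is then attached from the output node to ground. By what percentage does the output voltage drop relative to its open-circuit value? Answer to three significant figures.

The divider's output (Thévenin) resistance is R_s‖R_g = 148.5 Ω.
Fractional drop under load = R_th/(R_th + R_L) = 148.5 / (148.5 + 2160) = 0.06433.
So the output falls by 6.43 %.

6.43 %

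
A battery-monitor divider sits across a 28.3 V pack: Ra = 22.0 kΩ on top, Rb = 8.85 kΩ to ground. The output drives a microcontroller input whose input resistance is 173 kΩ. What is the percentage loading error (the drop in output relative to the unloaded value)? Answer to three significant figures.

The divider's output (Thévenin) resistance is Ra‖Rb = 6.311 kΩ.
Fractional drop under load = R_th/(R_th + R_L) = 6.311 / (6.311 + 173) = 0.03520.
So the output falls by 3.52 %.

3.52 %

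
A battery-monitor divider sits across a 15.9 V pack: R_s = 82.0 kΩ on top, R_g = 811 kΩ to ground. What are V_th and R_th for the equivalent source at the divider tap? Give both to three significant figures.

V_th is the open-circuit tap voltage: 15.9 × 811/(82.0 + 811) = 14.4 V.
With the supply zeroed, R_s and R_g appear in parallel from the tap: R_th = R_s‖R_g = (82.0 × 811)/893.0 = 74.5 kΩ.

V_th = 14.4 V, R_th = 74.5 kΩ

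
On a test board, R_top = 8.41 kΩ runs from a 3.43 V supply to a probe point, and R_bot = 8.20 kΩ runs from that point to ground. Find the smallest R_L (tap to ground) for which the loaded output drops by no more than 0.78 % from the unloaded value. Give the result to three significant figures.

Output resistance R_th = R_top‖R_bot = (8.41 × 8.20)/16.61 = 4.152 kΩ.
The fractional drop is R_th/(R_th + R_L); requiring this ≤ 0.00780 gives R_L ≥ R_th(1/0.00780 − 1) = 4.152 × 127.2 = 528 kΩ.

R_L(min) ≈ 528 kΩ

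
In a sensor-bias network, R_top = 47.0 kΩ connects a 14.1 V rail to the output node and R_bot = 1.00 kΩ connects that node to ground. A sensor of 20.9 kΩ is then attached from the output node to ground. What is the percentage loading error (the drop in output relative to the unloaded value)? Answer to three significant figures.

The divider's output (Thévenin) resistance is R_top‖R_bot = 0.9792 kΩ.
Fractional drop under load = R_th/(R_th + R_L) = 0.9792 / (0.9792 + 20.9) = 0.04475.
So the output falls by 4.48 %.

4.48 %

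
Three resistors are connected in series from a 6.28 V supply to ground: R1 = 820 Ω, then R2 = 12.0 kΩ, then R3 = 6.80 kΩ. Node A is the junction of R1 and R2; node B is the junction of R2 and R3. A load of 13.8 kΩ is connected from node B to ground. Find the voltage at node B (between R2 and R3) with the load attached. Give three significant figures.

V ≈ 1.65 V

At node B, R3 is in parallel with the load: R3‖R_L = 4555 Ω.
Below node A the resistance is R2 + (R3‖R_L) = 16560 Ω, so V_A = 6.28 × 16560/17380 = 5.984 V.
Then V_B = V_A × (R3‖R_L)/(R2 + R3‖R_L) = 5.984 × 4555/16560 = 1.65 V.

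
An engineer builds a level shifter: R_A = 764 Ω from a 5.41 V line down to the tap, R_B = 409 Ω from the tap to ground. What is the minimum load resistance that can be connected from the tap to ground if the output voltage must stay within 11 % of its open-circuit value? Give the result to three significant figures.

Output resistance R_th = R_A‖R_B = (764 × 409)/1173 = 266.4 Ω.
The fractional drop is R_th/(R_th + R_L); requiring this ≤ 0.110 gives R_L ≥ R_th(1/0.110 − 1) = 266.4 × 8.091 = 2.16 kΩ.

R_L(min) ≈ 2.16 kΩ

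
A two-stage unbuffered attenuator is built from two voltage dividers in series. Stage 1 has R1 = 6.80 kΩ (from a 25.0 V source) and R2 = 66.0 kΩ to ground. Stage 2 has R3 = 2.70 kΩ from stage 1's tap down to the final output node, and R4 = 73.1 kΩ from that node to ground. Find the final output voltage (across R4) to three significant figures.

Stage 2 presents R3+R4 = 75.80 kΩ as a load on stage 1's tap.
Stage 1's lower leg becomes R2‖(R3+R4) = 35.28 kΩ, so V_mid = 25.0 × 35.28/42.08 = 20.96 V.
Stage 2 is itself unloaded: V_out = V_mid × R4/(R3+R4) = 20.96 × 73.1/75.80 = 20.2 V.

V_out ≈ 20.2 V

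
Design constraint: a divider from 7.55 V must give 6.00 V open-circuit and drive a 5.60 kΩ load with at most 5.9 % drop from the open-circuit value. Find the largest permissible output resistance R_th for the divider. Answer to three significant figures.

R_th ≤ 351 Ω

Loading drop = R_th/(R_th + R_L) ≤ 0.0590, so R_th ≤ R_L · ε/(1−ε) = 5.60 kΩ × 0.0590/0.9410 = 351 Ω.
(Any R1, R2 with R2/(R1+R2) = 0.795 and R1‖R2 ≤ 351 Ω will meet the spec.)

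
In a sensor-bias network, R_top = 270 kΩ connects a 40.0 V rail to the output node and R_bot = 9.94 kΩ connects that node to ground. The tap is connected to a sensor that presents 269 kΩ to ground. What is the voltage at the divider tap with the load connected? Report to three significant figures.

V_out ≈ 1.37 V

The load sits in parallel with R_bot: R_bot‖R_L = (9.94 × 269) / (9.94 + 269) = 9.586 kΩ.
V_out = 40.0 × 9.586 / (270 + 9.586) = 40.0 × 9.586/279.6 = 1.37 V.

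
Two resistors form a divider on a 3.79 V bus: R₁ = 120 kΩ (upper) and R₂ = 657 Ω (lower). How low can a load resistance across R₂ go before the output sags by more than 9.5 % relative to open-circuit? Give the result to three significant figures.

R_L(min) ≈ 6.22 kΩ

Output resistance R_th = R₁‖R₂ = (120000 × 657)/120700 = 653.4 Ω.
The fractional drop is R_th/(R_th + R_L); requiring this ≤ 0.0950 gives R_L ≥ R_th(1/0.0950 − 1) = 653.4 × 9.526 = 6.22 kΩ.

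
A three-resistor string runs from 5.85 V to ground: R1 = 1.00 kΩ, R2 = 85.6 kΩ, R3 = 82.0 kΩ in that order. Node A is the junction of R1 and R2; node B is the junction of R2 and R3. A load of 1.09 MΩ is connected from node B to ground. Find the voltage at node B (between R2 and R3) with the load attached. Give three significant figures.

At node B, R3 is in parallel with the load: R3‖R_L = 76.26 kΩ.
Below node A the resistance is R2 + (R3‖R_L) = 161.9 kΩ, so V_A = 5.85 × 161.9/162.9 = 5.814 V.
Then V_B = V_A × (R3‖R_L)/(R2 + R3‖R_L) = 5.814 × 76.26/161.9 = 2.74 V.

V ≈ 2.74 V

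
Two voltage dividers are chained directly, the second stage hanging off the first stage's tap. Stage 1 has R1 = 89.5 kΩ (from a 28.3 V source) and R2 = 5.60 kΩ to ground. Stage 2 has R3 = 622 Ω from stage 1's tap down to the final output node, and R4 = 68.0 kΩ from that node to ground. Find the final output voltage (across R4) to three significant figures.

V_out ≈ 1.53 V

Stage 2 presents R3+R4 = 68620 Ω as a load on stage 1's tap.
Stage 1's lower leg becomes R2‖(R3+R4) = 5177 Ω, so V_mid = 28.3 × 5177/94680 = 1.548 V.
Stage 2 is itself unloaded: V_out = V_mid × R4/(R3+R4) = 1.548 × 68000/68620 = 1.53 V.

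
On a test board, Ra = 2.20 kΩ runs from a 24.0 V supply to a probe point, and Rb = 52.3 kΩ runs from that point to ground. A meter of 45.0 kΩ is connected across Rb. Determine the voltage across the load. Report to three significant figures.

The load sits in parallel with Rb: Rb‖R_L = (52.3 × 45.0) / (52.3 + 45.0) = 24.19 kΩ.
V_out = 24.0 × 24.19 / (2.20 + 24.19) = 24.0 × 24.19/26.39 = 22.0 V.

V_out ≈ 22.0 V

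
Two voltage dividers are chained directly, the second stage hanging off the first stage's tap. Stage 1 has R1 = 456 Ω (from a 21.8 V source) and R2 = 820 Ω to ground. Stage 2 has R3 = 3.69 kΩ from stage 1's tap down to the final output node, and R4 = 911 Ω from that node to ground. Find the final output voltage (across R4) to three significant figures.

V_out ≈ 2.61 V

Stage 2 presents R3+R4 = 4601 Ω as a load on stage 1's tap.
Stage 1's lower leg becomes R2‖(R3+R4) = 696.0 Ω, so V_mid = 21.8 × 696.0/1152 = 13.17 V.
Stage 2 is itself unloaded: V_out = V_mid × R4/(R3+R4) = 13.17 × 911/4601 = 2.61 V.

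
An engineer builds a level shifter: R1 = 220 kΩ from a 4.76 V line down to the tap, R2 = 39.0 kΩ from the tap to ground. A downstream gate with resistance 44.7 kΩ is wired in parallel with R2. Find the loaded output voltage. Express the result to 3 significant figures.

The load sits in parallel with R2: R2‖R_L = (39.0 × 44.7) / (39.0 + 44.7) = 20.83 kΩ.
V_out = 4.76 × 20.83 / (220 + 20.83) = 4.76 × 20.83/240.8 = 0.412 V.
(Unloaded it would have been 0.717 V.)

V_out ≈ 0.412 V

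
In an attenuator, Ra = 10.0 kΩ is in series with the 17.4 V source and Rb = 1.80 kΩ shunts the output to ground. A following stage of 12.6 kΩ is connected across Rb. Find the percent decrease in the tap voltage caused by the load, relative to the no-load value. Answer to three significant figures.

10.8 %

Unloaded V = 17.4 × 1.80/11.80 = 2.6542 V.
Loaded: Rb‖R_L = 1.575 kΩ, giving V = 17.4 × 1.575/11.57 = 2.3676 V.
Drop = (2.6542 − 2.3676) / 2.6542 = 10.8 %.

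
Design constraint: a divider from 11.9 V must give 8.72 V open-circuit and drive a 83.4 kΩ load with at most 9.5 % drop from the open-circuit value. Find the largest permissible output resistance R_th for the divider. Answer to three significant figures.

Loading drop = R_th/(R_th + R_L) ≤ 0.0950, so R_th ≤ R_L · ε/(1−ε) = 83.4 kΩ × 0.0950/0.9050 = 8.75 kΩ.

R_th ≤ 8.75 kΩ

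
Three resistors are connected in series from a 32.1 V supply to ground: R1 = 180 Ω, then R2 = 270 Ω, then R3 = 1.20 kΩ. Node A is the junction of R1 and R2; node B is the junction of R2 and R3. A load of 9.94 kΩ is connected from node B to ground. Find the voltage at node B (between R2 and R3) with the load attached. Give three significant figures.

V ≈ 22.6 V

At node B, R3 is in parallel with the load: R3‖R_L = 1071 Ω.
Below node A the resistance is R2 + (R3‖R_L) = 1341 Ω, so V_A = 32.1 × 1341/1521 = 28.30 V.
Then V_B = V_A × (R3‖R_L)/(R2 + R3‖R_L) = 28.30 × 1071/1341 = 22.6 V.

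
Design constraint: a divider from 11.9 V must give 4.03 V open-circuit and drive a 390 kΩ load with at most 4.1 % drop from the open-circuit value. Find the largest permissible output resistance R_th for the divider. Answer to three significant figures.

R_th ≤ 16.7 kΩ

Loading drop = R_th/(R_th + R_L) ≤ 0.0410, so R_th ≤ R_L · ε/(1−ε) = 390 kΩ × 0.0410/0.9590 = 16.7 kΩ.
(Any R1, R2 with R2/(R1+R2) = 0.339 and R1‖R2 ≤ 16.7 kΩ will meet the spec.)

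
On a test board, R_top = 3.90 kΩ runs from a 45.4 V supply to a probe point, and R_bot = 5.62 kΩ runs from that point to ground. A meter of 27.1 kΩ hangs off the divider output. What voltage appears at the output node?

The load sits in parallel with R_bot: R_bot‖R_L = (5.62 × 27.1) / (5.62 + 27.1) = 4.655 kΩ.
V_out = 45.4 × 4.655 / (3.90 + 4.655) = 45.4 × 4.655/8.555 = 24.7 V.

V_out ≈ 24.7 V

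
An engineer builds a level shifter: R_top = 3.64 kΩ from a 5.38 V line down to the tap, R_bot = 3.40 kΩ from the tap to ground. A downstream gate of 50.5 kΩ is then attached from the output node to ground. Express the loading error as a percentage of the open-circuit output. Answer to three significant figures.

The divider's output (Thévenin) resistance is R_top‖R_bot = 1.758 kΩ.
Fractional drop under load = R_th/(R_th + R_L) = 1.758 / (1.758 + 50.5) = 0.03364.
So the output falls by 3.36 %.

3.36 %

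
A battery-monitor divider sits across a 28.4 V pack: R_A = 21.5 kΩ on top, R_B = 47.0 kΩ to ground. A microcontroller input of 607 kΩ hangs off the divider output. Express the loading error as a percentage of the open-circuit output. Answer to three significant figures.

The divider's output (Thévenin) resistance is R_A‖R_B = 14.75 kΩ.
Fractional drop under load = R_th/(R_th + R_L) = 14.75 / (14.75 + 607) = 0.02373.
So the output falls by 2.37 %.

2.37 %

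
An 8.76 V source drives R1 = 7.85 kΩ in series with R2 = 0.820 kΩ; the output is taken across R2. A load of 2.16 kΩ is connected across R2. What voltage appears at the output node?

The load sits in parallel with R2: R2‖R_L = (820 × 2160) / (820 + 2160) = 594.4 Ω.
V_out = 8.76 × 594.4 / (7850 + 594.4) = 8.76 × 594.4/8444 = 0.617 V.

V_out ≈ 0.617 V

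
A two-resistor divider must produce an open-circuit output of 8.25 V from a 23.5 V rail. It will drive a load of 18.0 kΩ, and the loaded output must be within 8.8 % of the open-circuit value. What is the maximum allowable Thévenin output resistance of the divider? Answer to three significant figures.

R_th ≤ 1.74 kΩ

Loading drop = R_th/(R_th + R_L) ≤ 0.0880, so R_th ≤ R_L · ε/(1−ε) = 18.0 kΩ × 0.0880/0.9120 = 1.74 kΩ.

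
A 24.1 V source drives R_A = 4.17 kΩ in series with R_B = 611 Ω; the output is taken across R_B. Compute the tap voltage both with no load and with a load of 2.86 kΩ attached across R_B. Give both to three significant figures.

Open-circuit: V = 24.1 × 611/(4170 + 611) = 3.08 V.
With the load, R_B becomes R_B‖R_L = 503.4 Ω, so V = 24.1 × 503.4/4673 = 2.60 V.

Unloaded: 3.08 V; loaded: 2.60 V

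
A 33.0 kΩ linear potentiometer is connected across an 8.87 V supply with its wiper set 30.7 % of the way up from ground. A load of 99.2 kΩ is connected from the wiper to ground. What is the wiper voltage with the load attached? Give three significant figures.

The wiper splits the pot into (1−α)R = 22.87 kΩ above and αR = 10.13 kΩ below.
Lower section ‖ load = 9.192 kΩ.
V_wiper = 8.87 × 9.192/(22.87 + 9.192) = 2.54 V.

V ≈ 2.54 V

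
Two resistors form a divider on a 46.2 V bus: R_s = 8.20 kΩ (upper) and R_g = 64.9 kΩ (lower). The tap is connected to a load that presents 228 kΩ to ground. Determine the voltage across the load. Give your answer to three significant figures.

V_out ≈ 39.7 V

The load sits in parallel with R_g: R_g‖R_L = (64.9 × 228) / (64.9 + 228) = 50.52 kΩ.
V_out = 46.2 × 50.52 / (8.20 + 50.52) = 46.2 × 50.52/58.72 = 39.7 V.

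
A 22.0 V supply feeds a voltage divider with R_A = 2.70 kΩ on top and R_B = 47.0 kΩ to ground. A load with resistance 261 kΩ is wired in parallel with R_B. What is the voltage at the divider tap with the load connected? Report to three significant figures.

V_out ≈ 20.6 V

The load sits in parallel with R_B: R_B‖R_L = (47.0 × 261) / (47.0 + 261) = 39.83 kΩ.
V_out = 22.0 × 39.83 / (2.70 + 39.83) = 22.0 × 39.83/42.53 = 20.6 V.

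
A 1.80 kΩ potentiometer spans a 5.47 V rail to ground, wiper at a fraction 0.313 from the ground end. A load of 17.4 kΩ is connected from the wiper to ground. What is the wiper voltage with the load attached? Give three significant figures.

V ≈ 1.67 V

The wiper splits the pot into (1−α)R = 1237 Ω above and αR = 563.4 Ω below.
Lower section ‖ load = 545.7 Ω.
V_wiper = 5.47 × 545.7/(1237 + 545.7) = 1.67 V.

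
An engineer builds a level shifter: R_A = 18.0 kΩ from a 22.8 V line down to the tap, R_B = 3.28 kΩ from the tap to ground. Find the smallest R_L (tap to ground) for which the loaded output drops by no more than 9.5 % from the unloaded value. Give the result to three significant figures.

Output resistance R_th = R_A‖R_B = (18.0 × 3.28)/21.28 = 2.774 kΩ.
The fractional drop is R_th/(R_th + R_L); requiring this ≤ 0.0950 gives R_L ≥ R_th(1/0.0950 − 1) = 2.774 × 9.526 = 26.4 kΩ.

R_L(min) ≈ 26.4 kΩ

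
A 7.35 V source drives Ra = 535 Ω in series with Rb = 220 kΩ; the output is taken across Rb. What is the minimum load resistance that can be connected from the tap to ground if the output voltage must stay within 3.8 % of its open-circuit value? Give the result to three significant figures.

Output resistance R_th = Ra‖Rb = (535 × 220000)/220500 = 533.7 Ω.
The fractional drop is R_th/(R_th + R_L); requiring this ≤ 0.0380 gives R_L ≥ R_th(1/0.0380 − 1) = 533.7 × 25.32 = 13.5 kΩ.

R_L(min) ≈ 13.5 kΩ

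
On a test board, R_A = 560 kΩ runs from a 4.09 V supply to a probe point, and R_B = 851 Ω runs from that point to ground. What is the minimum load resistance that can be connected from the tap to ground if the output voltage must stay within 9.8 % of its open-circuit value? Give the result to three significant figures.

Output resistance R_th = R_A‖R_B = (560000 × 851)/560900 = 849.7 Ω.
The fractional drop is R_th/(R_th + R_L); requiring this ≤ 0.0980 gives R_L ≥ R_th(1/0.0980 − 1) = 849.7 × 9.204 = 7.82 kΩ.

R_L(min) ≈ 7.82 kΩ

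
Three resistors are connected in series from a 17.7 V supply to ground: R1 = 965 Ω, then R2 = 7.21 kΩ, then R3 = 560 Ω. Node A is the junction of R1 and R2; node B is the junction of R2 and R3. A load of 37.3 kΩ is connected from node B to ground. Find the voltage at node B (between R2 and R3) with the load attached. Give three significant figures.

At node B, R3 is in parallel with the load: R3‖R_L = 551.7 Ω.
Below node A the resistance is R2 + (R3‖R_L) = 7762 Ω, so V_A = 17.7 × 7762/8727 = 15.74 V.
Then V_B = V_A × (R3‖R_L)/(R2 + R3‖R_L) = 15.74 × 551.7/7762 = 1.12 V.

V ≈ 1.12 V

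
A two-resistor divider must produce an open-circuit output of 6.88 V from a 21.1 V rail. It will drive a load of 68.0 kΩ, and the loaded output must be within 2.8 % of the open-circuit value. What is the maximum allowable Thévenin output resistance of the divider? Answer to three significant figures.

R_th ≤ 1.96 kΩ

Loading drop = R_th/(R_th + R_L) ≤ 0.0280, so R_th ≤ R_L · ε/(1−ε) = 68.0 kΩ × 0.0280/0.9720 = 1.96 kΩ.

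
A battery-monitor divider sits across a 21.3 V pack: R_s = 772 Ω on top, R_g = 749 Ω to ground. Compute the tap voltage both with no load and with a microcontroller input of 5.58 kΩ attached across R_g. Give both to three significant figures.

Unloaded: 10.5 V; loaded: 9.82 V

Open-circuit: V = 21.3 × 749/(772 + 749) = 10.5 V.
With the load, R_g becomes R_g‖R_L = 660.4 Ω, so V = 21.3 × 660.4/1432 = 9.82 V.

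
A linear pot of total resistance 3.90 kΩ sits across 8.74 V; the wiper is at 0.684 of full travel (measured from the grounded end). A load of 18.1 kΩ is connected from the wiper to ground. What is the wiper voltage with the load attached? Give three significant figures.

V ≈ 5.71 V

The wiper splits the pot into (1−α)R = 1.232 kΩ above and αR = 2.668 kΩ below.
Lower section ‖ load = 2.325 kΩ.
V_wiper = 8.74 × 2.325/(1.232 + 2.325) = 5.71 V.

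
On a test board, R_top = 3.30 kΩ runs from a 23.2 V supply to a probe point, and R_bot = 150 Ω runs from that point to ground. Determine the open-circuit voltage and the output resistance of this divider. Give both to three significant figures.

V_th is the open-circuit tap voltage: 23.2 × 150/(3300 + 150) = 1.01 V.
With the supply zeroed, R_top and R_bot appear in parallel from the tap: R_th = R_top‖R_bot = (3300 × 150)/3450 = 143 Ω.

V_th = 1.01 V, R_th = 143 Ω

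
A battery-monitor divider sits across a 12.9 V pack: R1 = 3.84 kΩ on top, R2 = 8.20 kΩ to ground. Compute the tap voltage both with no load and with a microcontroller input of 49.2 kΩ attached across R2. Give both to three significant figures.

Unloaded: 8.79 V; loaded: 8.34 V

Open-circuit: V = 12.9 × 8.20/(3.84 + 8.20) = 8.79 V.
With the load, R2 becomes R2‖R_L = 7.029 kΩ, so V = 12.9 × 7.029/10.87 = 8.34 V.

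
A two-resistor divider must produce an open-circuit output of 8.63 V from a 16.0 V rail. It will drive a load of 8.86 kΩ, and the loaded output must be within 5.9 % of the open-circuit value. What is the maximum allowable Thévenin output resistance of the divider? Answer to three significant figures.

R_th ≤ 556 Ω

Loading drop = R_th/(R_th + R_L) ≤ 0.0590, so R_th ≤ R_L · ε/(1−ε) = 8.86 kΩ × 0.0590/0.9410 = 556 Ω.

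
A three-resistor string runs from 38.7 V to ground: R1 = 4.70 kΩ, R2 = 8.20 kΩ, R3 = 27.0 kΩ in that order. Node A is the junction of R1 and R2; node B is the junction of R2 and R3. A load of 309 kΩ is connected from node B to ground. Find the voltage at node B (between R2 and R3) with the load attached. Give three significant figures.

V ≈ 25.5 V

At node B, R3 is in parallel with the load: R3‖R_L = 24.83 kΩ.
Below node A the resistance is R2 + (R3‖R_L) = 33.03 kΩ, so V_A = 38.7 × 33.03/37.73 = 33.88 V.
Then V_B = V_A × (R3‖R_L)/(R2 + R3‖R_L) = 33.88 × 24.83/33.03 = 25.5 V.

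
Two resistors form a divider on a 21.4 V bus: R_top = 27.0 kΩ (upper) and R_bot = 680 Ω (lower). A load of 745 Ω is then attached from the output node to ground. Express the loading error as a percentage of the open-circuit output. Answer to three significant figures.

47.1 %

Unloaded V = 21.4 × 680/27680 = 0.5257 V.
Loaded: R_bot‖R_L = 355.5 Ω, giving V = 21.4 × 355.5/27360 = 0.2781 V.
Drop = (0.5257 − 0.2781) / 0.5257 = 47.1 %.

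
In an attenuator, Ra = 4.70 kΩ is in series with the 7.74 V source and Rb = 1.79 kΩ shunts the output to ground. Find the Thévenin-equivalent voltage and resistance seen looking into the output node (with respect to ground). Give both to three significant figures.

V_th is the open-circuit tap voltage: 7.74 × 1.79/(4.70 + 1.79) = 2.13 V.
With the supply zeroed, Ra and Rb appear in parallel from the tap: R_th = Ra‖Rb = (4.70 × 1.79)/6.490 = 1.30 kΩ.

V_th = 2.13 V, R_th = 1.30 kΩ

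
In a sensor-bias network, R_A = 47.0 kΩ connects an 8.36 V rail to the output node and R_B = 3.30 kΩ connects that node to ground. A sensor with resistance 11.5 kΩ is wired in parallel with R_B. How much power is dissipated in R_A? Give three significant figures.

Total resistance from the source is R_A + (R_B‖R_L) = 49.56 kΩ, so I = 8.36/49.56 kΩ = 0.1687 mA.
P = I²·R_A = (0.1687 mA)² × 47.0 kΩ = 1.34 mW.

P ≈ 1.34 mW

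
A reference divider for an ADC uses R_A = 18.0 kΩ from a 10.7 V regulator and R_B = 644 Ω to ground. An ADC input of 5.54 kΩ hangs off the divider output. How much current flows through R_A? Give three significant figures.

I ≈ 0.576 mA

R_B‖R_L = 576.9 Ω, so the source sees R_A + R_B‖R_L = 18580 Ω.
I = 10.7 V / 18580 Ω = 0.576 mA.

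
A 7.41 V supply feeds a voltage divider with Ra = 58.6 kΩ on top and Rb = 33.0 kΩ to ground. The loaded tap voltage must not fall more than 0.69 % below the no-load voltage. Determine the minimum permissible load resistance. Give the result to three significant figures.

Output resistance R_th = Ra‖Rb = (58.6 × 33.0)/91.60 = 21.11 kΩ.
The fractional drop is R_th/(R_th + R_L); requiring this ≤ 0.00690 gives R_L ≥ R_th(1/0.00690 − 1) = 21.11 × 143.9 = 3.04 MΩ.

R_L(min) ≈ 3.04 MΩ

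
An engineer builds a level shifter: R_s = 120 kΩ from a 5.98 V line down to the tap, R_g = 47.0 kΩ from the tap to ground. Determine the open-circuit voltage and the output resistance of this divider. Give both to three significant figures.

V_th is the open-circuit tap voltage: 5.98 × 47.0/(120 + 47.0) = 1.68 V.
With the supply zeroed, R_s and R_g appear in parallel from the tap: R_th = R_s‖R_g = (120 × 47.0)/167.0 = 33.8 kΩ.

V_th = 1.68 V, R_th = 33.8 kΩ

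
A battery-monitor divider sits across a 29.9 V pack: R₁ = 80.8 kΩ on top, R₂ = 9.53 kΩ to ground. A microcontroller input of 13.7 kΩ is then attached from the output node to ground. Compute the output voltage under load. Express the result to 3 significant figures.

V_out ≈ 1.94 V

The load sits in parallel with R₂: R₂‖R_L = (9.53 × 13.7) / (9.53 + 13.7) = 5.620 kΩ.
V_out = 29.9 × 5.620 / (80.8 + 5.620) = 29.9 × 5.620/86.42 = 1.94 V.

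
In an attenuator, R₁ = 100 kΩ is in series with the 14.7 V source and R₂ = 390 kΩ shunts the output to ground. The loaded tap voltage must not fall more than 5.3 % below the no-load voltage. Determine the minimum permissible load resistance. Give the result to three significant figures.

R_L(min) ≈ 1.42 MΩ

Output resistance R_th = R₁‖R₂ = (100 × 390)/490.0 = 79.59 kΩ.
The fractional drop is R_th/(R_th + R_L); requiring this ≤ 0.0530 gives R_L ≥ R_th(1/0.0530 − 1) = 79.59 × 17.87 = 1.42 MΩ.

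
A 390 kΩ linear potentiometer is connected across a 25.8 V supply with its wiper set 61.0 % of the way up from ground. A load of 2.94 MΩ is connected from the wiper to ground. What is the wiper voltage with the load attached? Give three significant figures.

The wiper splits the pot into (1−α)R = 152.1 kΩ above and αR = 237.9 kΩ below.
Lower section ‖ load = 220.1 kΩ.
V_wiper = 25.8 × 220.1/(152.1 + 220.1) = 15.3 V.

V ≈ 15.3 V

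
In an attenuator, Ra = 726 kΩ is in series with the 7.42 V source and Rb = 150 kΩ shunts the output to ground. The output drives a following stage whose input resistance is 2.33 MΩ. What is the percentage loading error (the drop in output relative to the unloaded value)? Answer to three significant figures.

The divider's output (Thévenin) resistance is Ra‖Rb = 124.3 kΩ.
Fractional drop under load = R_th/(R_th + R_L) = 124.3 / (124.3 + 2330) = 0.05065.
So the output falls by 5.07 %.

5.07 %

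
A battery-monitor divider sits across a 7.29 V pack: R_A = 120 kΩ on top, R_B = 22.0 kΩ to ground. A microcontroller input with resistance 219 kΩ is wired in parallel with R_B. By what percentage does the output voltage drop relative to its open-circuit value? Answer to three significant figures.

7.83 %

The divider's output (Thévenin) resistance is R_A‖R_B = 18.59 kΩ.
Fractional drop under load = R_th/(R_th + R_L) = 18.59 / (18.59 + 219) = 0.07825.
So the output falls by 7.83 %.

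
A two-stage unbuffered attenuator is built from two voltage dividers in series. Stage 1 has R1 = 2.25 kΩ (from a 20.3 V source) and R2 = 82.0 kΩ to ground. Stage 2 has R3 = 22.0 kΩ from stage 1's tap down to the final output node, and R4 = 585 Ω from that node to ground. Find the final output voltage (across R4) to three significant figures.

Stage 2 presents R3+R4 = 22580 Ω as a load on stage 1's tap.
Stage 1's lower leg becomes R2‖(R3+R4) = 17710 Ω, so V_mid = 20.3 × 17710/19960 = 18.01 V.
Stage 2 is itself unloaded: V_out = V_mid × R4/(R3+R4) = 18.01 × 585/22580 = 0.467 V.

V_out ≈ 0.467 V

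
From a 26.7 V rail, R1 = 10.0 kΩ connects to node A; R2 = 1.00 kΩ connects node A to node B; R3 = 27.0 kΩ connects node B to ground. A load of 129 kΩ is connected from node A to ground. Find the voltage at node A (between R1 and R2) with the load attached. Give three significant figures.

V ≈ 18.6 V

Below node A the series string R2+R3 = 28.00 kΩ sits in parallel with the 129 kΩ load: 23.01 kΩ.
V_A = 26.7 × 23.01/(10.0 + 23.01) = 18.6 V.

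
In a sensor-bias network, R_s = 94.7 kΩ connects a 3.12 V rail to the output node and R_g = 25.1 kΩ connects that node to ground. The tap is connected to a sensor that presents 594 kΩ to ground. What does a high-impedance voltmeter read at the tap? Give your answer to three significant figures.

V_out ≈ 0.633 V

The load sits in parallel with R_g: R_g‖R_L = (25.1 × 594) / (25.1 + 594) = 24.08 kΩ.
V_out = 3.12 × 24.08 / (94.7 + 24.08) = 3.12 × 24.08/118.8 = 0.633 V.
(Unloaded it would have been 0.654 V.)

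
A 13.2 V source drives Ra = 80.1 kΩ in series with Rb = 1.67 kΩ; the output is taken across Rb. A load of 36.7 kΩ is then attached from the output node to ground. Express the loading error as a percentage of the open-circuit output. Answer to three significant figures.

The divider's output (Thévenin) resistance is Ra‖Rb = 1.636 kΩ.
Fractional drop under load = R_th/(R_th + R_L) = 1.636 / (1.636 + 36.7) = 0.04267.
So the output falls by 4.27 %.

4.27 %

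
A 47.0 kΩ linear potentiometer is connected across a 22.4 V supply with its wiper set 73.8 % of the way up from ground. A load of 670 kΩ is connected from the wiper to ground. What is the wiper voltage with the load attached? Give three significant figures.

V ≈ 16.3 V

The wiper splits the pot into (1−α)R = 12.31 kΩ above and αR = 34.69 kΩ below.
Lower section ‖ load = 32.98 kΩ.
V_wiper = 22.4 × 32.98/(12.31 + 32.98) = 16.3 V.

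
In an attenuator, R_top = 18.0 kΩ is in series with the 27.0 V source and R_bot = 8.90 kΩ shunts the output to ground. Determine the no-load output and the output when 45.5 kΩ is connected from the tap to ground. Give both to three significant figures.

Open-circuit: V = 27.0 × 8.90/(18.0 + 8.90) = 8.93 V.
With the load, R_bot becomes R_bot‖R_L = 7.444 kΩ, so V = 27.0 × 7.444/25.44 = 7.90 V.

Unloaded: 8.93 V; loaded: 7.90 V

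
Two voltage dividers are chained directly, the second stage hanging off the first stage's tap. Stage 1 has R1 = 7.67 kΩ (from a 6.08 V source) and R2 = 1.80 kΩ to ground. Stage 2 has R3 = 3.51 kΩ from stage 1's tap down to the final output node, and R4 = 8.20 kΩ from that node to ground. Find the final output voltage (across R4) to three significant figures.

Stage 2 presents R3+R4 = 11.71 kΩ as a load on stage 1's tap.
Stage 1's lower leg becomes R2‖(R3+R4) = 1.560 kΩ, so V_mid = 6.08 × 1.560/9.230 = 1.028 V.
Stage 2 is itself unloaded: V_out = V_mid × R4/(R3+R4) = 1.028 × 8.20/11.71 = 0.720 V.

V_out ≈ 0.720 V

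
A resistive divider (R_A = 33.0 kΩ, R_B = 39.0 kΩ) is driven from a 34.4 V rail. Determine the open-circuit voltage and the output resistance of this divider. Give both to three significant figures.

V_th = 18.6 V, R_th = 17.9 kΩ

V_th is the open-circuit tap voltage: 34.4 × 39.0/(33.0 + 39.0) = 18.6 V.
With the supply zeroed, R_A and R_B appear in parallel from the tap: R_th = R_A‖R_B = (33.0 × 39.0)/72.00 = 17.9 kΩ.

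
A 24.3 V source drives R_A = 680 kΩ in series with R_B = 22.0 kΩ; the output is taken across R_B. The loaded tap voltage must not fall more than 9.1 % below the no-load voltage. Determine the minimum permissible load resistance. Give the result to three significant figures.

Output resistance R_th = R_A‖R_B = (680 × 22.0)/702.0 = 21.31 kΩ.
The fractional drop is R_th/(R_th + R_L); requiring this ≤ 0.0910 gives R_L ≥ R_th(1/0.0910 − 1) = 21.31 × 9.989 = 213 kΩ.

R_L(min) ≈ 213 kΩ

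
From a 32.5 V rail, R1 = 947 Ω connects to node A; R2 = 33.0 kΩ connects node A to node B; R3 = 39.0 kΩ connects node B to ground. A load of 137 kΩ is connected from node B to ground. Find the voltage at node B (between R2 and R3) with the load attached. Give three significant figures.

V ≈ 15.3 V

At node B, R3 is in parallel with the load: R3‖R_L = 30360 Ω.
Below node A the resistance is R2 + (R3‖R_L) = 63360 Ω, so V_A = 32.5 × 63360/64300 = 32.02 V.
Then V_B = V_A × (R3‖R_L)/(R2 + R3‖R_L) = 32.02 × 30360/63360 = 15.3 V.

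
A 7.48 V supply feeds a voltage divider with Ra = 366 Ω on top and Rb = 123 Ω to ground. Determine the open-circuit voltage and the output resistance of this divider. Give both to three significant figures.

V_th is the open-circuit tap voltage: 7.48 × 123/(366 + 123) = 1.88 V.
With the supply zeroed, Ra and Rb appear in parallel from the tap: R_th = Ra‖Rb = (366 × 123)/489.0 = 92.1 Ω.

V_th = 1.88 V, R_th = 92.1 Ω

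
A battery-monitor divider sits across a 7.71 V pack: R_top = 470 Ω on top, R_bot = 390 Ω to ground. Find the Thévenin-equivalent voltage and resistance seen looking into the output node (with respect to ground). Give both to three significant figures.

V_th is the open-circuit tap voltage: 7.71 × 390/(470 + 390) = 3.50 V.
With the supply zeroed, R_top and R_bot appear in parallel from the tap: R_th = R_top‖R_bot = (470 × 390)/860.0 = 213 Ω.

V_th = 3.50 V, R_th = 213 Ω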